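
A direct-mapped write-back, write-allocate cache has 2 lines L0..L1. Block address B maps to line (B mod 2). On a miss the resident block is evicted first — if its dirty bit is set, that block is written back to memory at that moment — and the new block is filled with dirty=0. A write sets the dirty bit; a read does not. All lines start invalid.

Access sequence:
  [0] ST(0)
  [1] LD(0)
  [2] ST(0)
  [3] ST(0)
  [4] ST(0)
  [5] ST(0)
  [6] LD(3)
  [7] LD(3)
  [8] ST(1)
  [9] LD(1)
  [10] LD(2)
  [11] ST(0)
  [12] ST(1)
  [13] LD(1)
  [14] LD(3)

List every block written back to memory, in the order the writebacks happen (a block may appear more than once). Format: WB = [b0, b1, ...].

0: W B0 → L0 miss [D]
1: R B0 → L0 hit [D]
2: W B0 → L0 hit [D]
3: W B0 → L0 hit [D]
4: W B0 → L0 hit [D]
5: W B0 → L0 hit [D]
6: R B3 → L1 miss [-]
7: R B3 → L1 hit [-]
8: W B1 → L1 miss [D]
9: R B1 → L1 hit [D]
10: R B2 → L0 miss wb→B0 [-]
11: W B0 → L0 miss [D]
12: W B1 → L1 hit [D]
13: R B1 → L1 hit [D]
14: R B3 → L1 miss wb→B1 [-]

WB = [0, 1]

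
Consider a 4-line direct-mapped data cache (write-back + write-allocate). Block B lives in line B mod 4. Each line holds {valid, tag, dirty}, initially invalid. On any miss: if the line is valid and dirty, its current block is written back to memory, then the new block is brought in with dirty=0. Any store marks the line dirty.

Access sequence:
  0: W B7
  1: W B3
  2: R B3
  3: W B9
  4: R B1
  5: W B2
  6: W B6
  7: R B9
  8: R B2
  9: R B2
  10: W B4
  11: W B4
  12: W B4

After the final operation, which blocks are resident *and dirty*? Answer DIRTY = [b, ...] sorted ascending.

DIRTY = [3, 4]

0: W B7 → L3 miss [D]
1: W B3 → L3 miss wb→B7 [D]
2: R B3 → L3 hit [D]
3: W B9 → L1 miss [D]
4: R B1 → L1 miss wb→B9 [-]
5: W B2 → L2 miss [D]
6: W B6 → L2 miss wb→B2 [D]
7: R B9 → L1 miss [-]
8: R B2 → L2 miss wb→B6 [-]
9: R B2 → L2 hit [-]
10: W B4 → L0 miss [D]
11: W B4 → L0 hit [D]
12: W B4 → L0 hit [D]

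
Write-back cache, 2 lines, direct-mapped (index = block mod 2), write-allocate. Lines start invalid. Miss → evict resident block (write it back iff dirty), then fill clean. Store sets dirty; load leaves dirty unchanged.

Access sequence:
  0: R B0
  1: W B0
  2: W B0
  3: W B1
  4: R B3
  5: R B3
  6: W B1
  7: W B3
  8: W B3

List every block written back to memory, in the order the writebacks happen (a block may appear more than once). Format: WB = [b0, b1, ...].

WB = [1, 1]

0: R B0 → L0 miss [-]
1: W B0 → L0 hit [D]
2: W B0 → L0 hit [D]
3: W B1 → L1 miss [D]
4: R B3 → L1 miss wb→B1 [-]
5: R B3 → L1 hit [-]
6: W B1 → L1 miss [D]
7: W B3 → L1 miss wb→B1 [D]
8: W B3 → L1 hit [D]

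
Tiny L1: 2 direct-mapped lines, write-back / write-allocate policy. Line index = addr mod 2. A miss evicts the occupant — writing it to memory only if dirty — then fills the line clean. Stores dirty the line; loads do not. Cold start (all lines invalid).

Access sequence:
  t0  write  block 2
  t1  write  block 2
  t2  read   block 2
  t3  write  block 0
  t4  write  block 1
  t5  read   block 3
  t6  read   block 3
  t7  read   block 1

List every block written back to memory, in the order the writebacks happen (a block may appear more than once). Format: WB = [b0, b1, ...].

WB = [2, 1]

0: W B2 -> L0 miss  d=D]
1: W B2 -> L0 hit  d=D]
2: R B2 -> L0 hit  d=D]
3: W B0 -> L0 miss wb->B2  d=D]
4: W B1 -> L1 miss  d=D]
5: R B3 -> L1 miss wb->B1  d=-]
6: R B3 -> L1 hit  d=-]
7: R B1 -> L1 miss  d=-]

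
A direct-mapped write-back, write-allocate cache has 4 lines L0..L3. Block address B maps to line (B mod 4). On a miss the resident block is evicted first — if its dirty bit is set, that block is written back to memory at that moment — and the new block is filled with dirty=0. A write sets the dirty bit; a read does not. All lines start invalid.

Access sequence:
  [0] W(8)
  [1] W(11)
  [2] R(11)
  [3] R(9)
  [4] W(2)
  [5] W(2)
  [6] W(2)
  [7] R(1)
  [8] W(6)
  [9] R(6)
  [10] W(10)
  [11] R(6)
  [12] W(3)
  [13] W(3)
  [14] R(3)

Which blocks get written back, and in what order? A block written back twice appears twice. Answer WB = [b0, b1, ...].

0: W B8 → L0 miss [D]
1: W B11 → L3 miss [D]
2: R B11 → L3 hit [D]
3: R B9 → L1 miss [-]
4: W B2 → L2 miss [D]
5: W B2 → L2 hit [D]
6: W B2 → L2 hit [D]
7: R B1 → L1 miss [-]
8: W B6 → L2 miss wb→B2 [D]
9: R B6 → L2 hit [D]
10: W B10 → L2 miss wb→B6 [D]
11: R B6 → L2 miss wb→B10 [-]
12: W B3 → L3 miss wb→B11 [D]
13: W B3 → L3 hit [D]
14: R B3 → L3 hit [D]

WB = [2, 6, 10, 11]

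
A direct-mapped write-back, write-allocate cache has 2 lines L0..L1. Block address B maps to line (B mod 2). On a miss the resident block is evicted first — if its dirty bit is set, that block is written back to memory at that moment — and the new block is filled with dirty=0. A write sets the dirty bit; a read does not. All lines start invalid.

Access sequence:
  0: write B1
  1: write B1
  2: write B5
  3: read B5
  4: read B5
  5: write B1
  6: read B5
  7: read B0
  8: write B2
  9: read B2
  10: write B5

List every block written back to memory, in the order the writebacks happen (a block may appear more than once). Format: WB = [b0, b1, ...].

WB = [1, 5, 1]

  0 | W B1 → L1 miss [D]
  1 | W B1 → L1 hit [D]
  2 | W B5 → L1 miss wb→B1 [D]
  3 | R B5 → L1 hit [D]
  4 | R B5 → L1 hit [D]
  5 | W B1 → L1 miss wb→B5 [D]
  6 | R B5 → L1 miss wb→B1 [-]
  7 | R B0 → L0 miss [-]
  8 | W B2 → L0 miss [D]
  9 | R B2 → L0 hit [D]
  10 | W B5 → L1 hit [D]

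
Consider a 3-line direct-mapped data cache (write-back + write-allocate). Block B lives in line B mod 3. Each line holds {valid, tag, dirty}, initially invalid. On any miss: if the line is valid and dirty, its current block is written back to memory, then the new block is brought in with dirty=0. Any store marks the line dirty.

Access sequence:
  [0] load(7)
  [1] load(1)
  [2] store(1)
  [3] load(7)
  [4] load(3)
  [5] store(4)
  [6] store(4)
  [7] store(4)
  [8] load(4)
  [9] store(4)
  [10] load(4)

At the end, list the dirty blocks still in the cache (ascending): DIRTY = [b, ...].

DIRTY = [4]

0: R B7 → L1 miss [-]
1: R B1 → L1 miss [-]
2: W B1 → L1 hit [D]
3: R B7 → L1 miss wb→B1 [-]
4: R B3 → L0 miss [-]
5: W B4 → L1 miss [D]
6: W B4 → L1 hit [D]
7: W B4 → L1 hit [D]
8: R B4 → L1 hit [D]
9: W B4 → L1 hit [D]
10: R B4 → L1 hit [D]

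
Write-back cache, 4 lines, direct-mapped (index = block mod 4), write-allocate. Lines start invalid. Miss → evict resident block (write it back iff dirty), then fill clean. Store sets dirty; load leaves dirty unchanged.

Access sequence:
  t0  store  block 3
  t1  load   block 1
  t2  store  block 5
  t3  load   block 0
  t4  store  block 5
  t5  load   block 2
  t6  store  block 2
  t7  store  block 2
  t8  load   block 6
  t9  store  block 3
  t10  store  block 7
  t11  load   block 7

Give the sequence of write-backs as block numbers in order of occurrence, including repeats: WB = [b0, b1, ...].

WB = [2, 3]

  0 | W B3 → L3 miss [D]
  1 | R B1 → L1 miss [-]
  2 | W B5 → L1 miss [D]
  3 | R B0 → L0 miss [-]
  4 | W B5 → L1 hit [D]
  5 | R B2 → L2 miss [-]
  6 | W B2 → L2 hit [D]
  7 | W B2 → L2 hit [D]
  8 | R B6 → L2 miss wb→B2 [-]
  9 | W B3 → L3 hit [D]
  10 | W B7 → L3 miss wb→B3 [D]
  11 | R B7 → L3 hit [D]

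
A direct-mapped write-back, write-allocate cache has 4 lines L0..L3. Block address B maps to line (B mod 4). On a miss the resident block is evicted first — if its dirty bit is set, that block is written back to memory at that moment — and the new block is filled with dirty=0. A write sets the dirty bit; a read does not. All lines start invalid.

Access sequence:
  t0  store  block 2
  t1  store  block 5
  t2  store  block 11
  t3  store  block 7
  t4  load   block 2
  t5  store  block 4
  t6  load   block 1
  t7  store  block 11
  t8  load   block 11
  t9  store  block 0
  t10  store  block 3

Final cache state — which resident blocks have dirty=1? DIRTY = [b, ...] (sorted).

0: W B2 -> L2 miss  d=D]
1: W B5 -> L1 miss  d=D]
2: W B11 -> L3 miss  d=D]
3: W B7 -> L3 miss wb->B11  d=D]
4: R B2 -> L2 hit  d=D]
5: W B4 -> L0 miss  d=D]
6: R B1 -> L1 miss wb->B5  d=-]
7: W B11 -> L3 miss wb->B7  d=D]
8: R B11 -> L3 hit  d=D]
9: W B0 -> L0 miss wb->B4  d=D]
10: W B3 -> L3 miss wb->B11  d=D]

DIRTY = [0, 2, 3]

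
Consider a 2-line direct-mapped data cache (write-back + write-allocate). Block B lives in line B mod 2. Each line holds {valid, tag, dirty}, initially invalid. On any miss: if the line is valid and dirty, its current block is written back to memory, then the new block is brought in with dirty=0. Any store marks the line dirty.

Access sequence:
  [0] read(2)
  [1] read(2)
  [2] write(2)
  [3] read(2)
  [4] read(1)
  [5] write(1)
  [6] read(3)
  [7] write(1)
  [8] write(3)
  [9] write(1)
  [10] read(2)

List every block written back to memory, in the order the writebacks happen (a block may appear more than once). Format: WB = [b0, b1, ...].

0: R B2 -> L0 miss  d=-]
1: R B2 -> L0 hit  d=-]
2: W B2 -> L0 hit  d=D]
3: R B2 -> L0 hit  d=D]
4: R B1 -> L1 miss  d=-]
5: W B1 -> L1 hit  d=D]
6: R B3 -> L1 miss wb->B1  d=-]
7: W B1 -> L1 miss  d=D]
8: W B3 -> L1 miss wb->B1  d=D]
9: W B1 -> L1 miss wb->B3  d=D]
10: R B2 -> L0 hit  d=D]

WB = [1, 1, 3]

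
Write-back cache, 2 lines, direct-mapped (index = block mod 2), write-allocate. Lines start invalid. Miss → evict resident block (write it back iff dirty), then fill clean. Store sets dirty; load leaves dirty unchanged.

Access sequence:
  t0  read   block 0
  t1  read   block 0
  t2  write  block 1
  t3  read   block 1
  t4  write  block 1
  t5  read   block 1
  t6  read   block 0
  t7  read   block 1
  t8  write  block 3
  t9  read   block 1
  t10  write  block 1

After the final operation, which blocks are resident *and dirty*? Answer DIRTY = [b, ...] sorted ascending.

  0 | R B0 → L0 miss [-]
  1 | R B0 → L0 hit [-]
  2 | W B1 → L1 miss [D]
  3 | R B1 → L1 hit [D]
  4 | W B1 → L1 hit [D]
  5 | R B1 → L1 hit [D]
  6 | R B0 → L0 hit [-]
  7 | R B1 → L1 hit [D]
  8 | W B3 → L1 miss wb→B1 [D]
  9 | R B1 → L1 miss wb→B3 [-]
  10 | W B1 → L1 hit [D]

DIRTY = [1]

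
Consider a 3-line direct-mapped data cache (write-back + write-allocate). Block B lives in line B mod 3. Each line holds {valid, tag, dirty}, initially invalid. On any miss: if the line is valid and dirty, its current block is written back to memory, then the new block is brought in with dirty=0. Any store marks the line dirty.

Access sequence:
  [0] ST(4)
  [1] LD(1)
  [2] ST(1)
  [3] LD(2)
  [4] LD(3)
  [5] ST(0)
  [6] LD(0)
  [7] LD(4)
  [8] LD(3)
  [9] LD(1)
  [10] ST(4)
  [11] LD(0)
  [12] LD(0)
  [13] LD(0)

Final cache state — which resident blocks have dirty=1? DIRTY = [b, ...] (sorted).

DIRTY = [4]

  0 | W B4 → L1 miss [D]
  1 | R B1 → L1 miss wb→B4 [-]
  2 | W B1 → L1 hit [D]
  3 | R B2 → L2 miss [-]
  4 | R B3 → L0 miss [-]
  5 | W B0 → L0 miss [D]
  6 | R B0 → L0 hit [D]
  7 | R B4 → L1 miss wb→B1 [-]
  8 | R B3 → L0 miss wb→B0 [-]
  9 | R B1 → L1 miss [-]
  10 | W B4 → L1 miss [D]
  11 | R B0 → L0 miss [-]
  12 | R B0 → L0 hit [-]
  13 | R B0 → L0 hit [-]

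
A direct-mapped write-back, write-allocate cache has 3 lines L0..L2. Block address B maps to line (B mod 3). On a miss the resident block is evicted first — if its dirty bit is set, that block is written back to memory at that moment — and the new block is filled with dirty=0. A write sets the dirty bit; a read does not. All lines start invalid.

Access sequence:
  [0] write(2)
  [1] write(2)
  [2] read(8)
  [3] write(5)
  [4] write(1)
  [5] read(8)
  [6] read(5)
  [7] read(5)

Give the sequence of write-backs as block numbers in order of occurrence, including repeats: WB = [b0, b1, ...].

0: W B2 -> L2 miss  d=D]
1: W B2 -> L2 hit  d=D]
2: R B8 -> L2 miss wb->B2  d=-]
3: W B5 -> L2 miss  d=D]
4: W B1 -> L1 miss  d=D]
5: R B8 -> L2 miss wb->B5  d=-]
6: R B5 -> L2 miss  d=-]
7: R B5 -> L2 hit  d=-]

WB = [2, 5]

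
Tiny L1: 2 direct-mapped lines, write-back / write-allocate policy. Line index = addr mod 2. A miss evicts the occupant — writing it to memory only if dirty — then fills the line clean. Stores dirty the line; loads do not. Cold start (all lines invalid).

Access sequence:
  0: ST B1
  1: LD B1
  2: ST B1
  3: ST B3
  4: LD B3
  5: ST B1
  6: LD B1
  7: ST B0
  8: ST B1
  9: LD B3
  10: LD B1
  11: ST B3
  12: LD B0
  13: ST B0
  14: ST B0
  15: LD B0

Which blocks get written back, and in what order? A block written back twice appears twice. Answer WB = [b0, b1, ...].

WB = [1, 3, 1]

0: W B1 → L1 miss [D]
1: R B1 → L1 hit [D]
2: W B1 → L1 hit [D]
3: W B3 → L1 miss wb→B1 [D]
4: R B3 → L1 hit [D]
5: W B1 → L1 miss wb→B3 [D]
6: R B1 → L1 hit [D]
7: W B0 → L0 miss [D]
8: W B1 → L1 hit [D]
9: R B3 → L1 miss wb→B1 [-]
10: R B1 → L1 miss [-]
11: W B3 → L1 miss [D]
12: R B0 → L0 hit [D]
13: W B0 → L0 hit [D]
14: W B0 → L0 hit [D]
15: R B0 → L0 hit [D]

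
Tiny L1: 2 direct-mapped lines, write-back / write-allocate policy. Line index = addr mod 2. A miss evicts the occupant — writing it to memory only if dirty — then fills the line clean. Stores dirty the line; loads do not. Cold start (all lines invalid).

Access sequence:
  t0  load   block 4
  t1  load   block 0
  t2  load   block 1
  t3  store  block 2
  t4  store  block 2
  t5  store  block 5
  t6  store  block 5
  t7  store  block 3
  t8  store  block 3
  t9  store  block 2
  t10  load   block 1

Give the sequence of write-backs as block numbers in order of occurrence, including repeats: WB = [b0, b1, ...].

0: R B4 → L0 miss [-]
1: R B0 → L0 miss [-]
2: R B1 → L1 miss [-]
3: W B2 → L0 miss [D]
4: W B2 → L0 hit [D]
5: W B5 → L1 miss [D]
6: W B5 → L1 hit [D]
7: W B3 → L1 miss wb→B5 [D]
8: W B3 → L1 hit [D]
9: W B2 → L0 hit [D]
10: R B1 → L1 miss wb→B3 [-]

WB = [5, 3]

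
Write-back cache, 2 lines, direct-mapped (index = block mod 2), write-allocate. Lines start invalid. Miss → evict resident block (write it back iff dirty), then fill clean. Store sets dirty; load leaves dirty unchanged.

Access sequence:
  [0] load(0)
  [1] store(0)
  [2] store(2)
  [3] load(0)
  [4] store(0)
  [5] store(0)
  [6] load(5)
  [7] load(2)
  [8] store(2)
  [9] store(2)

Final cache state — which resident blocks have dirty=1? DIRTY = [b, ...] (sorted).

0: R B0 -> L0 miss  d=-]
1: W B0 -> L0 hit  d=D]
2: W B2 -> L0 miss wb->B0  d=D]
3: R B0 -> L0 miss wb->B2  d=-]
4: W B0 -> L0 hit  d=D]
5: W B0 -> L0 hit  d=D]
6: R B5 -> L1 miss  d=-]
7: R B2 -> L0 miss wb->B0  d=-]
8: W B2 -> L0 hit  d=D]
9: W B2 -> L0 hit  d=D]

DIRTY = [2]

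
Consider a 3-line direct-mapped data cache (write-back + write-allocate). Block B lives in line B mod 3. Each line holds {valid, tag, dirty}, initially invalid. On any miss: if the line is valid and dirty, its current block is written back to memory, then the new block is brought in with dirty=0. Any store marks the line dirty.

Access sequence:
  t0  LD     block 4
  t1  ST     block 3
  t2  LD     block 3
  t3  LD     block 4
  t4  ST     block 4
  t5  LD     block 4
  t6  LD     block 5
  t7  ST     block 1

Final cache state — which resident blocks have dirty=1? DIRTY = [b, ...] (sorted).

DIRTY = [1, 3]

0: R B4 → L1 miss [-]
1: W B3 → L0 miss [D]
2: R B3 → L0 hit [D]
3: R B4 → L1 hit [-]
4: W B4 → L1 hit [D]
5: R B4 → L1 hit [D]
6: R B5 → L2 miss [-]
7: W B1 → L1 miss wb→B4 [D]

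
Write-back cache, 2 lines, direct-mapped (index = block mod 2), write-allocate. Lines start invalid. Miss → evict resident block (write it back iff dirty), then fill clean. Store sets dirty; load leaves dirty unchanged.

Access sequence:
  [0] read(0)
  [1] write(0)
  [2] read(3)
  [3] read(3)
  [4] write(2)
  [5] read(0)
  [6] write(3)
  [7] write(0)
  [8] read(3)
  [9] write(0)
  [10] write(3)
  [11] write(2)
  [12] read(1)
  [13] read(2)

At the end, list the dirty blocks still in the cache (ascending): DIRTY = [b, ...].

DIRTY = [2]

0: R B0 -> L0 miss  d=-]
1: W B0 -> L0 hit  d=D]
2: R B3 -> L1 miss  d=-]
3: R B3 -> L1 hit  d=-]
4: W B2 -> L0 miss wb->B0  d=D]
5: R B0 -> L0 miss wb->B2  d=-]
6: W B3 -> L1 hit  d=D]
7: W B0 -> L0 hit  d=D]
8: R B3 -> L1 hit  d=D]
9: W B0 -> L0 hit  d=D]
10: W B3 -> L1 hit  d=D]
11: W B2 -> L0 miss wb->B0  d=D]
12: R B1 -> L1 miss wb->B3  d=-]
13: R B2 -> L0 hit  d=D]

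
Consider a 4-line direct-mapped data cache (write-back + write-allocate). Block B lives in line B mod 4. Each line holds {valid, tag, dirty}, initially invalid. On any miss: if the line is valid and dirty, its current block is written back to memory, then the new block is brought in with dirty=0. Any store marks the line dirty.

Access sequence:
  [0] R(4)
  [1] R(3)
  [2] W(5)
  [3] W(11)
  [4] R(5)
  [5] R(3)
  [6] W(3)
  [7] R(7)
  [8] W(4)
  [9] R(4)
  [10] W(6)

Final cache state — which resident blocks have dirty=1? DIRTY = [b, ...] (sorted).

DIRTY = [4, 5, 6]

  0 | R B4 → L0 miss [-]
  1 | R B3 → L3 miss [-]
  2 | W B5 → L1 miss [D]
  3 | W B11 → L3 miss [D]
  4 | R B5 → L1 hit [D]
  5 | R B3 → L3 miss wb→B11 [-]
  6 | W B3 → L3 hit [D]
  7 | R B7 → L3 miss wb→B3 [-]
  8 | W B4 → L0 hit [D]
  9 | R B4 → L0 hit [D]
  10 | W B6 → L2 miss [D]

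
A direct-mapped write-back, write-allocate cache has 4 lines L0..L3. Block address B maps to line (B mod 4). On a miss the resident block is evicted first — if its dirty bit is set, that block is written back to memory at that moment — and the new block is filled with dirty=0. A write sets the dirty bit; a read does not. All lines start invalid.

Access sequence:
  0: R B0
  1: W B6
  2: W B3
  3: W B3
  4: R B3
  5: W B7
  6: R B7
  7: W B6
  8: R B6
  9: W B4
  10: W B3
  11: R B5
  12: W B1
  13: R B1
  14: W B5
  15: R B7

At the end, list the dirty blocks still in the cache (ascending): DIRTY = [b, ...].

0: R B0 -> L0 miss  d=-]
1: W B6 -> L2 miss  d=D]
2: W B3 -> L3 miss  d=D]
3: W B3 -> L3 hit  d=D]
4: R B3 -> L3 hit  d=D]
5: W B7 -> L3 miss wb->B3  d=D]
6: R B7 -> L3 hit  d=D]
7: W B6 -> L2 hit  d=D]
8: R B6 -> L2 hit  d=D]
9: W B4 -> L0 miss  d=D]
10: W B3 -> L3 miss wb->B7  d=D]
11: R B5 -> L1 miss  d=-]
12: W B1 -> L1 miss  d=D]
13: R B1 -> L1 hit  d=D]
14: W B5 -> L1 miss wb->B1  d=D]
15: R B7 -> L3 miss wb->B3  d=-]

DIRTY = [4, 5, 6]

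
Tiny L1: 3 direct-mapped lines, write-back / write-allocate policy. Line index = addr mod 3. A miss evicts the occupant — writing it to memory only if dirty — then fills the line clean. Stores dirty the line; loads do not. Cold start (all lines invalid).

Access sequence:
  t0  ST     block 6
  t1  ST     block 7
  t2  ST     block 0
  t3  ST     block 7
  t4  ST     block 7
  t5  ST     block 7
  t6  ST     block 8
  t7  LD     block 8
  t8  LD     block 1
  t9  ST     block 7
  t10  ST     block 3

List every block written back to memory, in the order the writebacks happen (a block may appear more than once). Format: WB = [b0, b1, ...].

WB = [6, 7, 0]

  0 | W B6 → L0 miss [D]
  1 | W B7 → L1 miss [D]
  2 | W B0 → L0 miss wb→B6 [D]
  3 | W B7 → L1 hit [D]
  4 | W B7 → L1 hit [D]
  5 | W B7 → L1 hit [D]
  6 | W B8 → L2 miss [D]
  7 | R B8 → L2 hit [D]
  8 | R B1 → L1 miss wb→B7 [-]
  9 | W B7 → L1 miss [D]
  10 | W B3 → L0 miss wb→B0 [D]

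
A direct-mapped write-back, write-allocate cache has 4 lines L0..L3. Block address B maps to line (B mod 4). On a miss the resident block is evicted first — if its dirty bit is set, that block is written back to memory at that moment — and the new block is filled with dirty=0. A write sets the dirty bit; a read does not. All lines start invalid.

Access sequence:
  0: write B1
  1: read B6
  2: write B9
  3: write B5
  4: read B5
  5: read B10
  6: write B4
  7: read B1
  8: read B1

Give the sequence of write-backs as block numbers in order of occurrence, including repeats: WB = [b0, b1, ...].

WB = [1, 9, 5]

0: W B1 → L1 miss [D]
1: R B6 → L2 miss [-]
2: W B9 → L1 miss wb→B1 [D]
3: W B5 → L1 miss wb→B9 [D]
4: R B5 → L1 hit [D]
5: R B10 → L2 miss [-]
6: W B4 → L0 miss [D]
7: R B1 → L1 miss wb→B5 [-]
8: R B1 → L1 hit [-]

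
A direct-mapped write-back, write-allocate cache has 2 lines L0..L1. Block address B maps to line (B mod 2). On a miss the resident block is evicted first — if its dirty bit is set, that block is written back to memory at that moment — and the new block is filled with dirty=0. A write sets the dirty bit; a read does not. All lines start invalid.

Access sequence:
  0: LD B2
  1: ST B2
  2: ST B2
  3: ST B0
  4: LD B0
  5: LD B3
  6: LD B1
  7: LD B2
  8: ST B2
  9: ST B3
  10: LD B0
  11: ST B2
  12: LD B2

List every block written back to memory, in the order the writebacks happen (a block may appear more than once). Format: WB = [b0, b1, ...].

  0 | R B2 → L0 miss [-]
  1 | W B2 → L0 hit [D]
  2 | W B2 → L0 hit [D]
  3 | W B0 → L0 miss wb→B2 [D]
  4 | R B0 → L0 hit [D]
  5 | R B3 → L1 miss [-]
  6 | R B1 → L1 miss [-]
  7 | R B2 → L0 miss wb→B0 [-]
  8 | W B2 → L0 hit [D]
  9 | W B3 → L1 miss [D]
  10 | R B0 → L0 miss wb→B2 [-]
  11 | W B2 → L0 miss [D]
  12 | R B2 → L0 hit [D]

WB = [2, 0, 2]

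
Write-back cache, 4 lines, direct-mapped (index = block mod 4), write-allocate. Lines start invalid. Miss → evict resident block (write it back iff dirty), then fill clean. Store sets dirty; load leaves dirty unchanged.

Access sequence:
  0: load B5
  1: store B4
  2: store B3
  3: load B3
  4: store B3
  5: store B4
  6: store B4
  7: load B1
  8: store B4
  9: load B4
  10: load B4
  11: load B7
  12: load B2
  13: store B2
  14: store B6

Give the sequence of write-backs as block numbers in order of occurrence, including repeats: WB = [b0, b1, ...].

0: R B5 → L1 miss [-]
1: W B4 → L0 miss [D]
2: W B3 → L3 miss [D]
3: R B3 → L3 hit [D]
4: W B3 → L3 hit [D]
5: W B4 → L0 hit [D]
6: W B4 → L0 hit [D]
7: R B1 → L1 miss [-]
8: W B4 → L0 hit [D]
9: R B4 → L0 hit [D]
10: R B4 → L0 hit [D]
11: R B7 → L3 miss wb→B3 [-]
12: R B2 → L2 miss [-]
13: W B2 → L2 hit [D]
14: W B6 → L2 miss wb→B2 [D]

WB = [3, 2]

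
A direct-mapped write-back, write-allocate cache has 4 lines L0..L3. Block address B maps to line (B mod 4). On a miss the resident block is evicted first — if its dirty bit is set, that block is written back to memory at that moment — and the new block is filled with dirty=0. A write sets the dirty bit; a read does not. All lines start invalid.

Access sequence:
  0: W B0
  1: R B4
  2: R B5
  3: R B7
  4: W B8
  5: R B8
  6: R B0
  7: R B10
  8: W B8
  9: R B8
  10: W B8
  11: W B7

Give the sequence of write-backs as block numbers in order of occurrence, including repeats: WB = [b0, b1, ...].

0: W B0 → L0 miss [D]
1: R B4 → L0 miss wb→B0 [-]
2: R B5 → L1 miss [-]
3: R B7 → L3 miss [-]
4: W B8 → L0 miss [D]
5: R B8 → L0 hit [D]
6: R B0 → L0 miss wb→B8 [-]
7: R B10 → L2 miss [-]
8: W B8 → L0 miss [D]
9: R B8 → L0 hit [D]
10: W B8 → L0 hit [D]
11: W B7 → L3 hit [D]

WB = [0, 8]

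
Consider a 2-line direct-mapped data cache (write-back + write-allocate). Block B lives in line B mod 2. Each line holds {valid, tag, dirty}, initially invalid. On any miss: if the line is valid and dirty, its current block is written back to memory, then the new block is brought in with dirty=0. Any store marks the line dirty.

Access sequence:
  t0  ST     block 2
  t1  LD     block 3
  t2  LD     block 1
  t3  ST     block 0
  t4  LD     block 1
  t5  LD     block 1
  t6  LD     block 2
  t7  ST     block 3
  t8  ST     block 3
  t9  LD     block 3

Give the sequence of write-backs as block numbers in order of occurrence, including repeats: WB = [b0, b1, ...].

WB = [2, 0]

0: W B2 -> L0 miss  d=D]
1: R B3 -> L1 miss  d=-]
2: R B1 -> L1 miss  d=-]
3: W B0 -> L0 miss wb->B2  d=D]
4: R B1 -> L1 hit  d=-]
5: R B1 -> L1 hit  d=-]
6: R B2 -> L0 miss wb->B0  d=-]
7: W B3 -> L1 miss  d=D]
8: W B3 -> L1 hit  d=D]
9: R B3 -> L1 hit  d=D]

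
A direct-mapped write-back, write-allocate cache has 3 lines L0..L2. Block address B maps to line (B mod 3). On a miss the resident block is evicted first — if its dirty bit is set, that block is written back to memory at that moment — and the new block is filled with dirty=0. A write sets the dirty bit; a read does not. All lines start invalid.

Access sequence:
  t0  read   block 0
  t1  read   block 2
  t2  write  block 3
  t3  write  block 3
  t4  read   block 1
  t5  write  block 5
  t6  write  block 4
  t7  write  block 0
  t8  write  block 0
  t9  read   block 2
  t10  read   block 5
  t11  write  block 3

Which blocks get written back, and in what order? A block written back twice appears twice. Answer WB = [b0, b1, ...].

0: R B0 -> L0 miss  d=-]
1: R B2 -> L2 miss  d=-]
2: W B3 -> L0 miss  d=D]
3: W B3 -> L0 hit  d=D]
4: R B1 -> L1 miss  d=-]
5: W B5 -> L2 miss  d=D]
6: W B4 -> L1 miss  d=D]
7: W B0 -> L0 miss wb->B3  d=D]
8: W B0 -> L0 hit  d=D]
9: R B2 -> L2 miss wb->B5  d=-]
10: R B5 -> L2 miss  d=-]
11: W B3 -> L0 miss wb->B0  d=D]

WB = [3, 5, 0]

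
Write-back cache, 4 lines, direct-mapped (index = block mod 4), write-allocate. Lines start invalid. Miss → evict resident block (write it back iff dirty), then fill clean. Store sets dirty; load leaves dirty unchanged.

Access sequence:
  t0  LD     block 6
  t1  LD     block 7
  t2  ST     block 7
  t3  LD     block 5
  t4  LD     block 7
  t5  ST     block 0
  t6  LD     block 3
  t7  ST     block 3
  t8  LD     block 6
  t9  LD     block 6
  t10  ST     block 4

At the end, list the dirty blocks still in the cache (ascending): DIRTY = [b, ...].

DIRTY = [3, 4]

0: R B6 → L2 miss [-]
1: R B7 → L3 miss [-]
2: W B7 → L3 hit [D]
3: R B5 → L1 miss [-]
4: R B7 → L3 hit [D]
5: W B0 → L0 miss [D]
6: R B3 → L3 miss wb→B7 [-]
7: W B3 → L3 hit [D]
8: R B6 → L2 hit [-]
9: R B6 → L2 hit [-]
10: W B4 → L0 miss wb→B0 [D]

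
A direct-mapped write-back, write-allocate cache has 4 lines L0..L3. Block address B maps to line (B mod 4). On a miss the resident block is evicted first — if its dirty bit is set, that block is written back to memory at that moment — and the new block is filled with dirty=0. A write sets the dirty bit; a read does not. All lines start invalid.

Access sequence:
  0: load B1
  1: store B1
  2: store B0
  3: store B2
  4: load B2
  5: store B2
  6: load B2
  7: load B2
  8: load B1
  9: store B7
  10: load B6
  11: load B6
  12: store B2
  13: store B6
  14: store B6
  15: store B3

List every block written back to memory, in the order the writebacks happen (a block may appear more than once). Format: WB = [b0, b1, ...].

  0 | R B1 → L1 miss [-]
  1 | W B1 → L1 hit [D]
  2 | W B0 → L0 miss [D]
  3 | W B2 → L2 miss [D]
  4 | R B2 → L2 hit [D]
  5 | W B2 → L2 hit [D]
  6 | R B2 → L2 hit [D]
  7 | R B2 → L2 hit [D]
  8 | R B1 → L1 hit [D]
  9 | W B7 → L3 miss [D]
  10 | R B6 → L2 miss wb→B2 [-]
  11 | R B6 → L2 hit [-]
  12 | W B2 → L2 miss [D]
  13 | W B6 → L2 miss wb→B2 [D]
  14 | W B6 → L2 hit [D]
  15 | W B3 → L3 miss wb→B7 [D]

WB = [2, 2, 7]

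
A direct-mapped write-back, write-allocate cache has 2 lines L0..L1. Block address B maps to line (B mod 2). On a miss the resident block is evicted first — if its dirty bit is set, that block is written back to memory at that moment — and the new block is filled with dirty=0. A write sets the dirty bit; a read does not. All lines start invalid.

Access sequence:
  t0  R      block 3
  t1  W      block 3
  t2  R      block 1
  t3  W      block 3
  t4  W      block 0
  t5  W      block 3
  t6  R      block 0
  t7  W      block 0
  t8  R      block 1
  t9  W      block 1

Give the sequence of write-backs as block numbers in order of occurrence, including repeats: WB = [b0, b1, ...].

0: R B3 -> L1 miss  d=-]
1: W B3 -> L1 hit  d=D]
2: R B1 -> L1 miss wb->B3  d=-]
3: W B3 -> L1 miss  d=D]
4: W B0 -> L0 miss  d=D]
5: W B3 -> L1 hit  d=D]
6: R B0 -> L0 hit  d=D]
7: W B0 -> L0 hit  d=D]
8: R B1 -> L1 miss wb->B3  d=-]
9: W B1 -> L1 hit  d=D]

WB = [3, 3]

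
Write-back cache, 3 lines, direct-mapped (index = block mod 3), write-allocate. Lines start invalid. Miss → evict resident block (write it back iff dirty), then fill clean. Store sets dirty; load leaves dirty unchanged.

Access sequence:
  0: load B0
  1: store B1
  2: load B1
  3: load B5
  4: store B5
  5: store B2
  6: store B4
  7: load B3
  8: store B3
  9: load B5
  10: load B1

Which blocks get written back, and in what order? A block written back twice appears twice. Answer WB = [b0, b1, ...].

0: R B0 → L0 miss [-]
1: W B1 → L1 miss [D]
2: R B1 → L1 hit [D]
3: R B5 → L2 miss [-]
4: W B5 → L2 hit [D]
5: W B2 → L2 miss wb→B5 [D]
6: W B4 → L1 miss wb→B1 [D]
7: R B3 → L0 miss [-]
8: W B3 → L0 hit [D]
9: R B5 → L2 miss wb→B2 [-]
10: R B1 → L1 miss wb→B4 [-]

WB = [5, 1, 2, 4]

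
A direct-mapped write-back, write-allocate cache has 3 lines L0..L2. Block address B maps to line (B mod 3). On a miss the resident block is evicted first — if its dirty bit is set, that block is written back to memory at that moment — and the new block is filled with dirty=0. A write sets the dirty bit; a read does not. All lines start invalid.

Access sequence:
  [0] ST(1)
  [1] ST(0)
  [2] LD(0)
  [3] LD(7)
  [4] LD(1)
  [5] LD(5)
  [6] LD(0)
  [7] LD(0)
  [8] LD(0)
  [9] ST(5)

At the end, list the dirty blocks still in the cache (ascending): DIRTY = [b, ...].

DIRTY = [0, 5]

0: W B1 → L1 miss [D]
1: W B0 → L0 miss [D]
2: R B0 → L0 hit [D]
3: R B7 → L1 miss wb→B1 [-]
4: R B1 → L1 miss [-]
5: R B5 → L2 miss [-]
6: R B0 → L0 hit [D]
7: R B0 → L0 hit [D]
8: R B0 → L0 hit [D]
9: W B5 → L2 hit [D]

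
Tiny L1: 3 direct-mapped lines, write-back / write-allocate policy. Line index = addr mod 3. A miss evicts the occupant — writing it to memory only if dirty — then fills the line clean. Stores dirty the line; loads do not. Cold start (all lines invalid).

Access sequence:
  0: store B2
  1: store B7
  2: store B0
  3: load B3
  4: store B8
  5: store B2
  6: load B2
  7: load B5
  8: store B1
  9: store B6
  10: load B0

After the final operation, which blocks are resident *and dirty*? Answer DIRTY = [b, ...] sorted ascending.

DIRTY = [1]

0: W B2 -> L2 miss  d=D]
1: W B7 -> L1 miss  d=D]
2: W B0 -> L0 miss  d=D]
3: R B3 -> L0 miss wb->B0  d=-]
4: W B8 -> L2 miss wb->B2  d=D]
5: W B2 -> L2 miss wb->B8  d=D]
6: R B2 -> L2 hit  d=D]
7: R B5 -> L2 miss wb->B2  d=-]
8: W B1 -> L1 miss wb->B7  d=D]
9: W B6 -> L0 miss  d=D]
10: R B0 -> L0 miss wb->B6  d=-]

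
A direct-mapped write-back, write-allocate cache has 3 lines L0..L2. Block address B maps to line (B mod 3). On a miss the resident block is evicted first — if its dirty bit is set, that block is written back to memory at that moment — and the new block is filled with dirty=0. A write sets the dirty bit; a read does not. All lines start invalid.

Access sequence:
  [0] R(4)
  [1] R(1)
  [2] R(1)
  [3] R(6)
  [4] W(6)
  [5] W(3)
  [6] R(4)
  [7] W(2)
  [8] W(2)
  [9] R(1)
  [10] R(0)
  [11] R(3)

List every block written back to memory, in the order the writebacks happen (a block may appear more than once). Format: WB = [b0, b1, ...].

WB = [6, 3]

  0 | R B4 → L1 miss [-]
  1 | R B1 → L1 miss [-]
  2 | R B1 → L1 hit [-]
  3 | R B6 → L0 miss [-]
  4 | W B6 → L0 hit [D]
  5 | W B3 → L0 miss wb→B6 [D]
  6 | R B4 → L1 miss [-]
  7 | W B2 → L2 miss [D]
  8 | W B2 → L2 hit [D]
  9 | R B1 → L1 miss [-]
  10 | R B0 → L0 miss wb→B3 [-]
  11 | R B3 → L0 miss [-]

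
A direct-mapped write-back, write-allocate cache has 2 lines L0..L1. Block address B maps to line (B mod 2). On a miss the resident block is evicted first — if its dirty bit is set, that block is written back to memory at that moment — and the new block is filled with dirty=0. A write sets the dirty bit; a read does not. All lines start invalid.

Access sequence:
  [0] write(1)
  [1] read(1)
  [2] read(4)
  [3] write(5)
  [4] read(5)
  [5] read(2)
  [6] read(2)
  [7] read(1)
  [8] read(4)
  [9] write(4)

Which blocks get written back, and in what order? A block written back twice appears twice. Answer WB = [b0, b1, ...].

0: W B1 → L1 miss [D]
1: R B1 → L1 hit [D]
2: R B4 → L0 miss [-]
3: W B5 → L1 miss wb→B1 [D]
4: R B5 → L1 hit [D]
5: R B2 → L0 miss [-]
6: R B2 → L0 hit [-]
7: R B1 → L1 miss wb→B5 [-]
8: R B4 → L0 miss [-]
9: W B4 → L0 hit [D]

WB = [1, 5]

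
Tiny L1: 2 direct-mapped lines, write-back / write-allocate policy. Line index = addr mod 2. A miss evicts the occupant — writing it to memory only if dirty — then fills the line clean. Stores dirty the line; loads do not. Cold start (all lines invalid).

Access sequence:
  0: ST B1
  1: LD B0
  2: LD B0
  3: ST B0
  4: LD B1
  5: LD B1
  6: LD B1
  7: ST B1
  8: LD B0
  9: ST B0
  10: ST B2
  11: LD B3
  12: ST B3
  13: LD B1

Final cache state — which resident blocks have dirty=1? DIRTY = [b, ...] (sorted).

DIRTY = [2]

0: W B1 -> L1 miss  d=D]
1: R B0 -> L0 miss  d=-]
2: R B0 -> L0 hit  d=-]
3: W B0 -> L0 hit  d=D]
4: R B1 -> L1 hit  d=D]
5: R B1 -> L1 hit  d=D]
6: R B1 -> L1 hit  d=D]
7: W B1 -> L1 hit  d=D]
8: R B0 -> L0 hit  d=D]
9: W B0 -> L0 hit  d=D]
10: W B2 -> L0 miss wb->B0  d=D]
11: R B3 -> L1 miss wb->B1  d=-]
12: W B3 -> L1 hit  d=D]
13: R B1 -> L1 miss wb->B3  d=-]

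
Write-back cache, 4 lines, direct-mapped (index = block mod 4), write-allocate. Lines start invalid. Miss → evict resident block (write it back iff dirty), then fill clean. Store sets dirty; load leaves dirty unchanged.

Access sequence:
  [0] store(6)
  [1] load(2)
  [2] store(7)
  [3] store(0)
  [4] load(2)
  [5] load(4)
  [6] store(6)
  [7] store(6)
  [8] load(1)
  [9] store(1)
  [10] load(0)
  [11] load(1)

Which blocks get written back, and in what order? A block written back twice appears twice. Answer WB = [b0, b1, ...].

WB = [6, 0]

0: W B6 -> L2 miss  d=D]
1: R B2 -> L2 miss wb->B6  d=-]
2: W B7 -> L3 miss  d=D]
3: W B0 -> L0 miss  d=D]
4: R B2 -> L2 hit  d=-]
5: R B4 -> L0 miss wb->B0  d=-]
6: W B6 -> L2 miss  d=D]
7: W B6 -> L2 hit  d=D]
8: R B1 -> L1 miss  d=-]
9: W B1 -> L1 hit  d=D]
10: R B0 -> L0 miss  d=-]
11: R B1 -> L1 hit  d=D]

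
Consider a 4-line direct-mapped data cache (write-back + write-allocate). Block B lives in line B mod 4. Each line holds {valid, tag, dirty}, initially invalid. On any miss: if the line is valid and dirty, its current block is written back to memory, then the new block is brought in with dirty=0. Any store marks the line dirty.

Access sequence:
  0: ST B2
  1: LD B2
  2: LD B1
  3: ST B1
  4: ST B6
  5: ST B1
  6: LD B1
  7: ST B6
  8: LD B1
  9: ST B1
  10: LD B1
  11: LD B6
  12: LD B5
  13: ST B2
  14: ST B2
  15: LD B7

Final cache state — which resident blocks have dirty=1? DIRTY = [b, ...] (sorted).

DIRTY = [2]

0: W B2 -> L2 miss  d=D]
1: R B2 -> L2 hit  d=D]
2: R B1 -> L1 miss  d=-]
3: W B1 -> L1 hit  d=D]
4: W B6 -> L2 miss wb->B2  d=D]
5: W B1 -> L1 hit  d=D]
6: R B1 -> L1 hit  d=D]
7: W B6 -> L2 hit  d=D]
8: R B1 -> L1 hit  d=D]
9: W B1 -> L1 hit  d=D]
10: R B1 -> L1 hit  d=D]
11: R B6 -> L2 hit  d=D]
12: R B5 -> L1 miss wb->B1  d=-]
13: W B2 -> L2 miss wb->B6  d=D]
14: W B2 -> L2 hit  d=D]
15: R B7 -> L3 miss  d=-]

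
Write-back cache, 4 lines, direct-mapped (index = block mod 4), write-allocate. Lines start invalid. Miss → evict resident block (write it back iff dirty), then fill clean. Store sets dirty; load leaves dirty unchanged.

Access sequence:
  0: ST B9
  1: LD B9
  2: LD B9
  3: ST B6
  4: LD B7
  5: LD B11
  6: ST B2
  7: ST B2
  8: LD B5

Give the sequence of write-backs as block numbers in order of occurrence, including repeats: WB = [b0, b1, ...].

WB = [6, 9]

  0 | W B9 → L1 miss [D]
  1 | R B9 → L1 hit [D]
  2 | R B9 → L1 hit [D]
  3 | W B6 → L2 miss [D]
  4 | R B7 → L3 miss [-]
  5 | R B11 → L3 miss [-]
  6 | W B2 → L2 miss wb→B6 [D]
  7 | W B2 → L2 hit [D]
  8 | R B5 → L1 miss wb→B9 [-]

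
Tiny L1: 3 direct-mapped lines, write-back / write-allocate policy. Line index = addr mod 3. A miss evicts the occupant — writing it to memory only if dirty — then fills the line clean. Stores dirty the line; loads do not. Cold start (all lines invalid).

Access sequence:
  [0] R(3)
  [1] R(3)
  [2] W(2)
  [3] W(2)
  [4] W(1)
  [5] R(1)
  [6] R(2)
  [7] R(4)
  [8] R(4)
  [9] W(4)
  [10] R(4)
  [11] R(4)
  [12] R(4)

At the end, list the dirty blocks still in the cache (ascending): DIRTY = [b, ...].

DIRTY = [2, 4]

0: R B3 -> L0 miss  d=-]
1: R B3 -> L0 hit  d=-]
2: W B2 -> L2 miss  d=D]
3: W B2 -> L2 hit  d=D]
4: W B1 -> L1 miss  d=D]
5: R B1 -> L1 hit  d=D]
6: R B2 -> L2 hit  d=D]
7: R B4 -> L1 miss wb->B1  d=-]
8: R B4 -> L1 hit  d=-]
9: W B4 -> L1 hit  d=D]
10: R B4 -> L1 hit  d=D]
11: R B4 -> L1 hit  d=D]
12: R B4 -> L1 hit  d=D]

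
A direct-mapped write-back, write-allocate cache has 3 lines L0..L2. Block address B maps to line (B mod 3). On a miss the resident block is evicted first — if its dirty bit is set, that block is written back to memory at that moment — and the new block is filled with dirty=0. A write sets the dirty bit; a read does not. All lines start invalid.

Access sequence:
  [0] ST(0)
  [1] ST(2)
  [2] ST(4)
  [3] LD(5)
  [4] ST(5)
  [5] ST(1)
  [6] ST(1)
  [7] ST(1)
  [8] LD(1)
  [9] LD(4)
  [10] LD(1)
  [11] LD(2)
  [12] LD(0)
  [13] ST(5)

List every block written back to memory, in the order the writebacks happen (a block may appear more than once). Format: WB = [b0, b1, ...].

WB = [2, 4, 1, 5]

0: W B0 -> L0 miss  d=D]
1: W B2 -> L2 miss  d=D]
2: W B4 -> L1 miss  d=D]
3: R B5 -> L2 miss wb->B2  d=-]
4: W B5 -> L2 hit  d=D]
5: W B1 -> L1 miss wb->B4  d=D]
6: W B1 -> L1 hit  d=D]
7: W B1 -> L1 hit  d=D]
8: R B1 -> L1 hit  d=D]
9: R B4 -> L1 miss wb->B1  d=-]
10: R B1 -> L1 miss  d=-]
11: R B2 -> L2 miss wb->B5  d=-]
12: R B0 -> L0 hit  d=D]
13: W B5 -> L2 miss  d=D]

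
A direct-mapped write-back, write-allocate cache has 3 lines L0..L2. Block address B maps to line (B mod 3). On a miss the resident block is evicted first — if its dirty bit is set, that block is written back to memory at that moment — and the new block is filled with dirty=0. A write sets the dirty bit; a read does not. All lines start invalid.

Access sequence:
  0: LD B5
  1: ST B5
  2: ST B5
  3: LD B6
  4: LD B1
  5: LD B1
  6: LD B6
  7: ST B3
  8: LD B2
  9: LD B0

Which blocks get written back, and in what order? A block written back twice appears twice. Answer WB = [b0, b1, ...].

  0 | R B5 → L2 miss [-]
  1 | W B5 → L2 hit [D]
  2 | W B5 → L2 hit [D]
  3 | R B6 → L0 miss [-]
  4 | R B1 → L1 miss [-]
  5 | R B1 → L1 hit [-]
  6 | R B6 → L0 hit [-]
  7 | W B3 → L0 miss [D]
  8 | R B2 → L2 miss wb→B5 [-]
  9 | R B0 → L0 miss wb→B3 [-]

WB = [5, 3]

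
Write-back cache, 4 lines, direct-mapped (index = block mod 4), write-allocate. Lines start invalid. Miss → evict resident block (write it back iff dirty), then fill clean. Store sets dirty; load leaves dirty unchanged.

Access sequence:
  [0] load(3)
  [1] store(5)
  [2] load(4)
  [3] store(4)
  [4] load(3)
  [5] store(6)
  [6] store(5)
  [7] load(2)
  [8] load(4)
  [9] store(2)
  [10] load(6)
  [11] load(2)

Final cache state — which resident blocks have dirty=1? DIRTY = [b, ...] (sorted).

  0 | R B3 → L3 miss [-]
  1 | W B5 → L1 miss [D]
  2 | R B4 → L0 miss [-]
  3 | W B4 → L0 hit [D]
  4 | R B3 → L3 hit [-]
  5 | W B6 → L2 miss [D]
  6 | W B5 → L1 hit [D]
  7 | R B2 → L2 miss wb→B6 [-]
  8 | R B4 → L0 hit [D]
  9 | W B2 → L2 hit [D]
  10 | R B6 → L2 miss wb→B2 [-]
  11 | R B2 → L2 miss [-]

DIRTY = [4, 5]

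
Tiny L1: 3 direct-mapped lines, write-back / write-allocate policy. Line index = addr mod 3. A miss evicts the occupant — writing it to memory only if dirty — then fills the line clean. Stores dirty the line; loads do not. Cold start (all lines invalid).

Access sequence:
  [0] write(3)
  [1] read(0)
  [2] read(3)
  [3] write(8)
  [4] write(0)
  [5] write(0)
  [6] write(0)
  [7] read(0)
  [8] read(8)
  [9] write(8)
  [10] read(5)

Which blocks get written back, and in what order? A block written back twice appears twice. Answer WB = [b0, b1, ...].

0: W B3 → L0 miss [D]
1: R B0 → L0 miss wb→B3 [-]
2: R B3 → L0 miss [-]
3: W B8 → L2 miss [D]
4: W B0 → L0 miss [D]
5: W B0 → L0 hit [D]
6: W B0 → L0 hit [D]
7: R B0 → L0 hit [D]
8: R B8 → L2 hit [D]
9: W B8 → L2 hit [D]
10: R B5 → L2 miss wb→B8 [-]

WB = [3, 8]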